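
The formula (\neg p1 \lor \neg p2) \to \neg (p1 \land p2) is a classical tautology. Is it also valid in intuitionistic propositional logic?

This is a constructively valid De Morgan direction (disjunction of negations to negated conjunction), which is intuitionistically derivable.
If \neg p1 holds at a world then no accessible world forces p1, hence none forces p1 \land p2; likewise for \neg p2.

Yes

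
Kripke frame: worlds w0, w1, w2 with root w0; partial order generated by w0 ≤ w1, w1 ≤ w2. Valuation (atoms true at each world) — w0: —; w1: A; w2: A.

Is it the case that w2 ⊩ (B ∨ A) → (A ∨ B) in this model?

w2 ⊩ (B ∨ A) → (A ∨ B): every world accessible from w2 that forces B ∨ A (namely w2) also forces A ∨ B.

Yes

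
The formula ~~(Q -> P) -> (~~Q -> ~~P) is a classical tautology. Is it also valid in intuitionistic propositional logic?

Yes

This is the distribution of double negation over implication, which is intuitionistically derivable.
Assume ~~(Q -> P) and ~~Q; suppose ~P. Then Q -> P would give ~Q (by contraposition), contradicting ~~Q; so ~(Q -> P), contradicting ~~(Q -> P). Hence ~~P.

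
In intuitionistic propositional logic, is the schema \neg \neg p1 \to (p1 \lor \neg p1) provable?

This is a variant of double-negation elimination (deriving excluded middle from double negation), which is not intuitionistically valid.
A Kripke countermodel: worlds u, v; order generated by u \le v; atoms true at each world — u:{}; v:{p1}.
u \nVdash \neg \neg p1 \to (p1 \lor \neg p1): already at u itself, u \Vdash \neg \neg p1 but u \nVdash p1 \lor \neg p1.
u \nVdash p1 \lor \neg p1: neither disjunct is forced at u.
u lacks atom p1, so u \nVdash p1.
So the root u does not force the formula.

No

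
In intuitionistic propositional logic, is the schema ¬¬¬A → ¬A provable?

Yes

This is triple-negation reduction, which is intuitionistically derivable.
Assume ¬¬¬A and suppose A. Then ¬¬A (double-negation introduction), contradicting ¬¬¬A. So ¬A.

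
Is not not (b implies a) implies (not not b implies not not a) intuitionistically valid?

This is the distribution of double negation over implication, which is intuitionistically derivable.
Assume not not (b implies a) and not not b; suppose not a. Then b implies a would give not b (by contraposition), contradicting not not b; so not (b implies a), contradicting not not (b implies a). Hence not not a.

Yes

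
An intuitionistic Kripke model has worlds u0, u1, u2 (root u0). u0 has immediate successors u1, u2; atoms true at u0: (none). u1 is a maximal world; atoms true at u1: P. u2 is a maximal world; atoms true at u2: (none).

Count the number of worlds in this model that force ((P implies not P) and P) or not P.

1

u0: does not force it — u0 does not force ((P implies not P) and P) or not P: neither disjunct is forced at u0.
u1: does not force it — u1 does not force ((P implies not P) and P) or not P: neither disjunct is forced at u1.
u2: forces it.
Worlds forcing the formula: {u2}.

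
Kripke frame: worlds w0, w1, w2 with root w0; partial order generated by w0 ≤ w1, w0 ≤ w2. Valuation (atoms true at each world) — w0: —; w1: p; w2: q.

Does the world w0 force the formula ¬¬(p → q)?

No

w0 ⊮ ¬¬(p → q) since w1 is accessible from w0 and w1 ⊩ ¬(p → q).
w1 ⊩ ¬(p → q): no world accessible from w1 forces p → q.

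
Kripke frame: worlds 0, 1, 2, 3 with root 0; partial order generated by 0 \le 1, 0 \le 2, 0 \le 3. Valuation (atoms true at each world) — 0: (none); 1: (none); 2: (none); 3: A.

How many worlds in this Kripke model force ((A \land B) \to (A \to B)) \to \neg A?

2

0: does not force it — 0 \nVdash ((A \land B) \to (A \to B)) \to \neg A: already at 0 itself, 0 \Vdash (A \land B) \to (A \to B) but 0 \nVdash \neg A.
1: forces it.
2: forces it.
3: does not force it — 3 \nVdash ((A \land B) \to (A \to B)) \to \neg A: already at 3 itself, 3 \Vdash (A \land B) \to (A \to B) but 3 \nVdash \neg A.
Worlds forcing the formula: {1, 2}.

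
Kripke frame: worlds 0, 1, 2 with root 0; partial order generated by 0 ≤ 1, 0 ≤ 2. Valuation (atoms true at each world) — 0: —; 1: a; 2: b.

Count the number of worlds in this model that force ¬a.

0: does not force it — 0 ⊮ ¬a since 1 is accessible from 0 and 1 ⊩ a.
1: does not force it — 1 ⊮ ¬a since 1 is accessible from 1 and 1 ⊩ a.
2: forces it.
Worlds forcing the formula: {2}.

1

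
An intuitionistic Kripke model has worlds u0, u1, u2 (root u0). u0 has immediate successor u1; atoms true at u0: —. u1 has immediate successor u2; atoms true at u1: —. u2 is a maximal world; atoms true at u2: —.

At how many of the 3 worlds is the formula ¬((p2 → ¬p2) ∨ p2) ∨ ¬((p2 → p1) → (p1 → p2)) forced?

u0: does not force it — u0 ⊮ ¬((p2 → ¬p2) ∨ p2) ∨ ¬((p2 → p1) → (p1 → p2)): neither disjunct is forced at u0.
u1: does not force it.
u2: does not force it.
Worlds forcing the formula: { }.

0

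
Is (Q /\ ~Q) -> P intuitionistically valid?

Yes

This is an instance of ex falso quodlibet, which is intuitionistically derivable.
No world can force both Q and ~Q, so the antecedent Q /\ ~Q is never forced and the implication holds vacuously at every world.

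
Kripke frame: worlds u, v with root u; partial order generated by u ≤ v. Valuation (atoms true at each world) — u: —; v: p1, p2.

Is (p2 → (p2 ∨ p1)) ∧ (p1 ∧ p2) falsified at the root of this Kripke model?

Yes

u ⊮ (p2 → (p2 ∨ p1)) ∧ (p1 ∧ p2) since u fails p1 ∧ p2.
So the root u does not force (p2 → (p2 ∨ p1)) ∧ (p1 ∧ p2); the model is a countermodel.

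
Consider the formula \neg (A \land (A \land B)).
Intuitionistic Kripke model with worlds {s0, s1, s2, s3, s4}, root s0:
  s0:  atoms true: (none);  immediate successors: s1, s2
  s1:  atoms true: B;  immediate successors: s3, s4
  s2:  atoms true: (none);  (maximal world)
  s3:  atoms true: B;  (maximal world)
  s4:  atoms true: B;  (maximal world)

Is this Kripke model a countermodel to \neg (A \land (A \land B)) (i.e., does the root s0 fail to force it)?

s0 \Vdash \neg (A \land (A \land B)): no world accessible from s0 forces A \land (A \land B).
So the root s0 forces \neg (A \land (A \land B)); the model is not a countermodel.

No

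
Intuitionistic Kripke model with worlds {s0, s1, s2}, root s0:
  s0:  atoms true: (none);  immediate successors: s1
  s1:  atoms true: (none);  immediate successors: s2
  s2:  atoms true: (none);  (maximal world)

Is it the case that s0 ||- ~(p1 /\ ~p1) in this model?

s0 ||- ~(p1 /\ ~p1): no world accessible from s0 forces p1 /\ ~p1.

Yes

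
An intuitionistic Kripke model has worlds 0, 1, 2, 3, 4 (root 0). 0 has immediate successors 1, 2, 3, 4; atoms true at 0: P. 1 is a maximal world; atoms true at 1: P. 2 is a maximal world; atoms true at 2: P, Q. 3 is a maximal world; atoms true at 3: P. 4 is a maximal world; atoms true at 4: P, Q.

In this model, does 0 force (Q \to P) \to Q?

No

0 \nVdash (Q \to P) \to Q: already at 0 itself, 0 \Vdash Q \to P but 0 \nVdash Q.
0 lacks atom Q, so 0 \nVdash Q.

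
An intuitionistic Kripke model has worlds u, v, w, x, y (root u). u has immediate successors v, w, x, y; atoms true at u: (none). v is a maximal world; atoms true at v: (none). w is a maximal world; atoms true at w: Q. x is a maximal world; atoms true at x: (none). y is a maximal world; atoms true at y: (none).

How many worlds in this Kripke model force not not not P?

u: forces it.
v: forces it.
w: forces it.
x: forces it.
y: forces it.
Worlds forcing the formula: {u, v, w, x, y}.

5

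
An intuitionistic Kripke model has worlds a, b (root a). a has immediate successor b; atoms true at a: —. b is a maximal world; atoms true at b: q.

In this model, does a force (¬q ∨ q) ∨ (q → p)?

a ⊮ (¬q ∨ q) ∨ (q → p): neither disjunct is forced at a.
a ⊮ ¬q ∨ q: neither disjunct is forced at a.
a ⊮ ¬q since b is accessible from a and b ⊩ q.

No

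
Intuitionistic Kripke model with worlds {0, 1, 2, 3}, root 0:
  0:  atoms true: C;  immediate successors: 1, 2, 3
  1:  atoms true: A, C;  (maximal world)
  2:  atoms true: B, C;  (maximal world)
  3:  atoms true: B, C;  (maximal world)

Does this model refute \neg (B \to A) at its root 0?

Yes

0 \nVdash \neg (B \to A) since 1 is accessible from 0 and 1 \Vdash B \to A.
1 \Vdash B \to A vacuously: no world accessible from 1 forces the antecedent B.
So the root 0 does not force \neg (B \to A); the model is a countermodel.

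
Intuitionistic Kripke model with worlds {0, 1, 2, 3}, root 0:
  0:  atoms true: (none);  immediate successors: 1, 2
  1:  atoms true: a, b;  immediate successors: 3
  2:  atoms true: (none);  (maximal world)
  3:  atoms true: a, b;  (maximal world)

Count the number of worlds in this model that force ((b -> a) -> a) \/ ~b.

0: does not force it — 0 ||-/- ((b -> a) -> a) \/ ~b: neither disjunct is forced at 0.
1: forces it.
2: forces it.
3: forces it.
Worlds forcing the formula: {1, 2, 3}.

3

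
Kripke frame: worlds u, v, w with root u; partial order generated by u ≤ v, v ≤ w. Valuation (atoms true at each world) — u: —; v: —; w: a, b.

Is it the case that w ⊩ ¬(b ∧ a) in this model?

w ⊮ ¬(b ∧ a) since w is accessible from w and w ⊩ b ∧ a.
w ⊩ b ∧ a since w forces both conjuncts.

No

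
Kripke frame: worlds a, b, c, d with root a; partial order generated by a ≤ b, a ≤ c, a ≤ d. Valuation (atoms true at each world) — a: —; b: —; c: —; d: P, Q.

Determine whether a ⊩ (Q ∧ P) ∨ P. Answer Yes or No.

No

a ⊮ (Q ∧ P) ∨ P: neither disjunct is forced at a.
a ⊮ Q ∧ P since a fails Q.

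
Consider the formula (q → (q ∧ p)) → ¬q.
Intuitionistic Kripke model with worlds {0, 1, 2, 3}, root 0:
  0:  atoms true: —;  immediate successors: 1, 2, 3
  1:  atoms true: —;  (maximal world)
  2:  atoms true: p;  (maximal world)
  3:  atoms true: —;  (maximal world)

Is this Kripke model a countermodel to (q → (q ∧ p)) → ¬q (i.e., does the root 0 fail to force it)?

No

0 ⊩ (q → (q ∧ p)) → ¬q: every world accessible from 0 that forces q → (q ∧ p) (namely 0, 1, 2, 3) also forces ¬q.
So the root 0 forces (q → (q ∧ p)) → ¬q; the model is not a countermodel.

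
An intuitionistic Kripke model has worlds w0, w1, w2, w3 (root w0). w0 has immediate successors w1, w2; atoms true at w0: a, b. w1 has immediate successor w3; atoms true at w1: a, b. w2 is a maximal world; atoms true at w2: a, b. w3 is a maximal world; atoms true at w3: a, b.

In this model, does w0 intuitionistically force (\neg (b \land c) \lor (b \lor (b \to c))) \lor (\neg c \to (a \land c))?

Yes

w0 \Vdash (\neg (b \land c) \lor (b \lor (b \to c))) \lor (\neg c \to (a \land c)) via the disjunct \neg (b \land c) \lor (b \lor (b \to c)).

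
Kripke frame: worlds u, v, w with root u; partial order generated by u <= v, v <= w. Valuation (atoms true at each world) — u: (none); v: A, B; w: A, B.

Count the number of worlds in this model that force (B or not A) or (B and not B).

2

u: does not force it — u does not force (B or not A) or (B and not B): neither disjunct is forced at u.
v: forces it.
w: forces it.
Worlds forcing the formula: {v, w}.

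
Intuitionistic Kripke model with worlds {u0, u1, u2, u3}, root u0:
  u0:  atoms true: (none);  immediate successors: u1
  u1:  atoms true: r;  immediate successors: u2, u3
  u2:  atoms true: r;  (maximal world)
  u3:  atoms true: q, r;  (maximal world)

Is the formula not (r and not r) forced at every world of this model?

Yes

u0 forces not (r and not r): no world accessible from u0 forces r and not r.
Since the root u0 forces not (r and not r) and forcing is persistent (monotone upward), every world forces it.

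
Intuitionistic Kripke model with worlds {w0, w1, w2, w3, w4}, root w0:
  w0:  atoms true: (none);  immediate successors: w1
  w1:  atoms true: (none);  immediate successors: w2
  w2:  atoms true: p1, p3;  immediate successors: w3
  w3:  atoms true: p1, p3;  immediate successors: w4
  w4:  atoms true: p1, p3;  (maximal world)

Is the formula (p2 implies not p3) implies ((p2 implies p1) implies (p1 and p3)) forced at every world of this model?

No

Not every world: w0 does not force (p2 implies not p3) implies ((p2 implies p1) implies (p1 and p3)).
w0 does not force (p2 implies not p3) implies ((p2 implies p1) implies (p1 and p3)): already at w0 itself, w0 forces p2 implies not p3 but w0 does not force (p2 implies p1) implies (p1 and p3).
w0 does not force (p2 implies p1) implies (p1 and p3): already at w0 itself, w0 forces p2 implies p1 but w0 does not force p1 and p3.
w0 does not force p1 and p3 since w0 fails p1.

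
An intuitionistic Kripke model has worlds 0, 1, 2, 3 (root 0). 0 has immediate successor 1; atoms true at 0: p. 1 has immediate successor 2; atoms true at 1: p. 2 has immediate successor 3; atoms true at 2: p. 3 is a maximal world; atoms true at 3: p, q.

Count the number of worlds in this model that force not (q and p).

0

0: does not force it — 0 does not force not (q and p) since 3 is accessible from 0 and 3 forces q and p.
1: does not force it.
2: does not force it.
3: does not force it.
Worlds forcing the formula: { }.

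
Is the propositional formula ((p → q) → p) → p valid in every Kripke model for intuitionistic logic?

This is Peirce's law, which is not intuitionistically valid.
A Kripke countermodel: worlds w0, w1; order generated by w0 ≤ w1; atoms true at each world — w0:{}; w1:{p}.
w0 ⊮ ((p → q) → p) → p: already at w0 itself, w0 ⊩ (p → q) → p but w0 ⊮ p.
w0 lacks atom p, so w0 ⊮ p.
So the root w0 does not force the formula.

No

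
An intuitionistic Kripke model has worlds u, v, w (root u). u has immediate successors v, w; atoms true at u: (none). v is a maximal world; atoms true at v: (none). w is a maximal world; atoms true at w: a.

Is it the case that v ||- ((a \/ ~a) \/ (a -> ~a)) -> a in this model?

v ||-/- ((a \/ ~a) \/ (a -> ~a)) -> a: already at v itself, v ||- (a \/ ~a) \/ (a -> ~a) but v ||-/- a.
v lacks atom a, so v ||-/- a.

No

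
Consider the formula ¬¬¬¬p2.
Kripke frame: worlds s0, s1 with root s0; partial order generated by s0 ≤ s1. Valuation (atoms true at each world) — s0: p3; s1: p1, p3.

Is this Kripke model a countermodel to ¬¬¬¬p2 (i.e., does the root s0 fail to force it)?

s0 ⊮ ¬¬¬¬p2 since s0 is accessible from s0 and s0 ⊩ ¬¬¬p2.
s0 ⊩ ¬¬¬p2: no world accessible from s0 forces ¬¬p2.
So the root s0 does not force ¬¬¬¬p2; the model is a countermodel.

Yes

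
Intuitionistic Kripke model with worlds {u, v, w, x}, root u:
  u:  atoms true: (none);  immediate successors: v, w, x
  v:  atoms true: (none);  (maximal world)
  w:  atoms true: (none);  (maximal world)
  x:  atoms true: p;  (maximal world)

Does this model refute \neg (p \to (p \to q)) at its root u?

Yes

u \nVdash \neg (p \to (p \to q)) since v is accessible from u and v \Vdash p \to (p \to q).
v \Vdash p \to (p \to q) vacuously: no world accessible from v forces the antecedent p.
So the root u does not force \neg (p \to (p \to q)); the model is a countermodel.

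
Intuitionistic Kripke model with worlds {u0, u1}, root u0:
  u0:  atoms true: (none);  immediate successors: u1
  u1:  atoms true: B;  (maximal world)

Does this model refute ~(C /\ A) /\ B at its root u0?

u0 ||-/- ~(C /\ A) /\ B since u0 fails B.
So the root u0 does not force ~(C /\ A) /\ B; the model is a countermodel.

Yes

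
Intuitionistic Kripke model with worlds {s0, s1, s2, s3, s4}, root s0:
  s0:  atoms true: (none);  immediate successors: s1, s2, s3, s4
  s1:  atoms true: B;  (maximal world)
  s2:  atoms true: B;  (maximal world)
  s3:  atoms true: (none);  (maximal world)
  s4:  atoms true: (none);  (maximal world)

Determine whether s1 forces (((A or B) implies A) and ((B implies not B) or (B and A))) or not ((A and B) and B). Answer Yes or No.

Yes

s1 forces (((A or B) implies A) and ((B implies not B) or (B and A))) or not ((A and B) and B) via the disjunct not ((A and B) and B).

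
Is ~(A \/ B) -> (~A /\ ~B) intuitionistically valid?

Yes

This is a constructively valid De Morgan direction (negated disjunction to conjunction of negations), which is intuitionistically derivable.
From ~(A \/ B): if A held then A \/ B would, contradiction — so ~A; similarly ~B.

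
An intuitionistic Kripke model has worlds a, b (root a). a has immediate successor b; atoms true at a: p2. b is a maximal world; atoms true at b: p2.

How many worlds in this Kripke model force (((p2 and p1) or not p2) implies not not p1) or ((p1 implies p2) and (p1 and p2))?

2

a: forces it.
b: forces it.
Worlds forcing the formula: {a, b}.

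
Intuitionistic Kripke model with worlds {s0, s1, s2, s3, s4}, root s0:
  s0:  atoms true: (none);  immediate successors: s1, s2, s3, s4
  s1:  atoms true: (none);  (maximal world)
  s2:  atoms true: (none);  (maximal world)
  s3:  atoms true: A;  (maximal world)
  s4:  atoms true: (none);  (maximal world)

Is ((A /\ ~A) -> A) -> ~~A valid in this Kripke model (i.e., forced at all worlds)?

No

Not every world: s0 ||-/- ((A /\ ~A) -> A) -> ~~A.
s0 ||-/- ((A /\ ~A) -> A) -> ~~A: already at s0 itself, s0 ||- (A /\ ~A) -> A but s0 ||-/- ~~A.
s0 ||-/- ~~A since s1 is accessible from s0 and s1 ||- ~A.
s1 ||- ~A: no world accessible from s1 forces A.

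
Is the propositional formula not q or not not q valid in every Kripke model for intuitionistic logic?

No

This is the weak law of excluded middle, which is not intuitionistically valid.
A Kripke countermodel: worlds a, b, c; order generated by a <= b, a <= c; atoms true at each world — a:{}; b:{q}; c:{}.
a does not force not q or not not q: neither disjunct is forced at a.
a does not force not q since b is accessible from a and b forces q.
So the root a does not force the formula.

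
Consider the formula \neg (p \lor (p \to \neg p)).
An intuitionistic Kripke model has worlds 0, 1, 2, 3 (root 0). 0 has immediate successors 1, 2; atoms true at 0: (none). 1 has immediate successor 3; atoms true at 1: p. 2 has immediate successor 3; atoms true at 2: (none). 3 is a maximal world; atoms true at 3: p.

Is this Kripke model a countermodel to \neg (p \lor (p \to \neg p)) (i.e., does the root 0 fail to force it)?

0 \nVdash \neg (p \lor (p \to \neg p)) since 1 is accessible from 0 and 1 \Vdash p \lor (p \to \neg p).
1 \Vdash p \lor (p \to \neg p) via the disjunct p.
So the root 0 does not force \neg (p \lor (p \to \neg p)); the model is a countermodel.

Yes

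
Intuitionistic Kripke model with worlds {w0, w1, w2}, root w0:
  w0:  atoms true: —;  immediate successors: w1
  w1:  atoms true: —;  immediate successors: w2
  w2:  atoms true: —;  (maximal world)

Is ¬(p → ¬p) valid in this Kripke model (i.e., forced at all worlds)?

No

Not every world: w0 ⊮ ¬(p → ¬p).
w0 ⊮ ¬(p → ¬p) since w0 is accessible from w0 and w0 ⊩ p → ¬p.
w0 ⊩ p → ¬p vacuously: no world accessible from w0 forces the antecedent p.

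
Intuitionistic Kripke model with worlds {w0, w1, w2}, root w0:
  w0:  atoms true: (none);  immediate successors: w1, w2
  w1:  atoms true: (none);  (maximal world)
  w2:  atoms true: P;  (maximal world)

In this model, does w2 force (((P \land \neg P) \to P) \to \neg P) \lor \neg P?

No

w2 \nVdash (((P \land \neg P) \to P) \to \neg P) \lor \neg P: neither disjunct is forced at w2.
w2 \nVdash ((P \land \neg P) \to P) \to \neg P: already at w2 itself, w2 \Vdash (P \land \neg P) \to P but w2 \nVdash \neg P.
w2 \nVdash \neg P since w2 is accessible from w2 and w2 \Vdash P.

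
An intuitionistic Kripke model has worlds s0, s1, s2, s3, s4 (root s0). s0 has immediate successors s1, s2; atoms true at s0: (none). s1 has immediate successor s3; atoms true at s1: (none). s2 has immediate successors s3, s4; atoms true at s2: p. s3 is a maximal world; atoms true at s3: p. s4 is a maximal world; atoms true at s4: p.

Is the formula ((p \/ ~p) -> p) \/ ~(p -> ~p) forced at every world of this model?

s0 ||- ((p \/ ~p) -> p) \/ ~(p -> ~p) via the disjunct (p \/ ~p) -> p.
Since the root s0 forces ((p \/ ~p) -> p) \/ ~(p -> ~p) and forcing is persistent (monotone upward), every world forces it.

Yes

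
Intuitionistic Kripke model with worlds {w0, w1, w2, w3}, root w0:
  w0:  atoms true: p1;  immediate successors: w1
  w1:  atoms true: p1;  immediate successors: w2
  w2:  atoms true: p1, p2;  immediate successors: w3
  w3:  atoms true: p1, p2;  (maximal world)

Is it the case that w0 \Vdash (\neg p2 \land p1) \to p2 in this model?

Yes

w0 \Vdash (\neg p2 \land p1) \to p2 vacuously: no world accessible from w0 forces the antecedent \neg p2 \land p1.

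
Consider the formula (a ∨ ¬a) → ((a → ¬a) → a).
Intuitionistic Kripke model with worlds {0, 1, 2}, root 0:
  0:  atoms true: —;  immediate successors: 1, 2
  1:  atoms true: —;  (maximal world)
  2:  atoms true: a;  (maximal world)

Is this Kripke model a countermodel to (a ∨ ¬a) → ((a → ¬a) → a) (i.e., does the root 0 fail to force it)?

Yes

0 ⊮ (a ∨ ¬a) → ((a → ¬a) → a): at the accessible world 1, 1 ⊩ a ∨ ¬a but 1 ⊮ (a → ¬a) → a.
1 ⊮ (a → ¬a) → a: already at 1 itself, 1 ⊩ a → ¬a but 1 ⊮ a.
1 lacks atom a, so 1 ⊮ a.
So the root 0 does not force (a ∨ ¬a) → ((a → ¬a) → a); the model is a countermodel.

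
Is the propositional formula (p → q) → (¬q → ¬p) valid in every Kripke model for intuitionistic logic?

This is the forward direction of contraposition, which is intuitionistically derivable.
Assume p → q and ¬q. If p held then q would follow, contradicting ¬q; so ¬p.

Yes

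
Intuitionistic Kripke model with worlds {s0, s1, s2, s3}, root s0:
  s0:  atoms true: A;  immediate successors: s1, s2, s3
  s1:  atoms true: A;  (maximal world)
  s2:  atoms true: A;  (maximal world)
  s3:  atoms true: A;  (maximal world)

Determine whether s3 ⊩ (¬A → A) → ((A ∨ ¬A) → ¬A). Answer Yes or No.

No

s3 ⊮ (¬A → A) → ((A ∨ ¬A) → ¬A): already at s3 itself, s3 ⊩ ¬A → A but s3 ⊮ (A ∨ ¬A) → ¬A.
s3 ⊮ (A ∨ ¬A) → ¬A: already at s3 itself, s3 ⊩ A ∨ ¬A but s3 ⊮ ¬A.
s3 ⊮ ¬A since s3 is accessible from s3 and s3 ⊩ A.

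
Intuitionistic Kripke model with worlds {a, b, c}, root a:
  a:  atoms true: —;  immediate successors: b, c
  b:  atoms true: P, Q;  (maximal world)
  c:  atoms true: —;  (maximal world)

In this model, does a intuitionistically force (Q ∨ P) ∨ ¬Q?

a ⊮ (Q ∨ P) ∨ ¬Q: neither disjunct is forced at a.
a ⊮ Q ∨ P: neither disjunct is forced at a.
a lacks atom Q, so a ⊮ Q.

No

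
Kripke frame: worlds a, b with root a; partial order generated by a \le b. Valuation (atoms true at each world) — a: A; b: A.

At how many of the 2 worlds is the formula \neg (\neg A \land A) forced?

a: forces it.
b: forces it.
Worlds forcing the formula: {a, b}.

2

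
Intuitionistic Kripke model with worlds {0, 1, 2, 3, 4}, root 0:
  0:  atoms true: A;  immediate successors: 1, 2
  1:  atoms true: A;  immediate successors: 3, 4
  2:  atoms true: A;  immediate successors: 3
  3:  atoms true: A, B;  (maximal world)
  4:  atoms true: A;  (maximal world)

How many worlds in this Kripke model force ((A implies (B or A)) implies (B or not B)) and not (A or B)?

0

0: does not force it — 0 does not force ((A implies (B or A)) implies (B or not B)) and not (A or B) since 0 fails (A implies (B or A)) implies (B or not B).
1: does not force it.
2: does not force it.
3: does not force it.
4: does not force it.
Worlds forcing the formula: { }.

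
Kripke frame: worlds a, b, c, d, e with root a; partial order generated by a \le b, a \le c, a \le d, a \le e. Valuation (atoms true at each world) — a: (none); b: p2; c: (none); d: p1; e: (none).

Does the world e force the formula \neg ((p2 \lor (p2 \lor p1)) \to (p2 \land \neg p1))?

No

e \nVdash \neg ((p2 \lor (p2 \lor p1)) \to (p2 \land \neg p1)) since e is accessible from e and e \Vdash (p2 \lor (p2 \lor p1)) \to (p2 \land \neg p1).
e \Vdash (p2 \lor (p2 \lor p1)) \to (p2 \land \neg p1) vacuously: no world accessible from e forces the antecedent p2 \lor (p2 \lor p1).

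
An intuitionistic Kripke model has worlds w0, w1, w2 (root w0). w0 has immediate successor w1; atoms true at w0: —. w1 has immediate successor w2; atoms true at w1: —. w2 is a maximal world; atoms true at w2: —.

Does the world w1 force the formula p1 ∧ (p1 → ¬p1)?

w1 ⊮ p1 ∧ (p1 → ¬p1) since w1 fails p1.

No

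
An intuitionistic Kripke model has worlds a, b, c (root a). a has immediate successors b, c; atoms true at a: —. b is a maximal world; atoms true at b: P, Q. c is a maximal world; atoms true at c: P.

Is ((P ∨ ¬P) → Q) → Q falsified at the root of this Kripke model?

No

a ⊩ ((P ∨ ¬P) → Q) → Q: every world accessible from a that forces (P ∨ ¬P) → Q (namely b) also forces Q.
So the root a forces ((P ∨ ¬P) → Q) → Q; the model is not a countermodel.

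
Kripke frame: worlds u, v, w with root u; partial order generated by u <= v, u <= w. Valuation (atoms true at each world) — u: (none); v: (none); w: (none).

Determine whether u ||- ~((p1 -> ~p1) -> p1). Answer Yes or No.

Yes

u ||- ~((p1 -> ~p1) -> p1): no world accessible from u forces (p1 -> ~p1) -> p1.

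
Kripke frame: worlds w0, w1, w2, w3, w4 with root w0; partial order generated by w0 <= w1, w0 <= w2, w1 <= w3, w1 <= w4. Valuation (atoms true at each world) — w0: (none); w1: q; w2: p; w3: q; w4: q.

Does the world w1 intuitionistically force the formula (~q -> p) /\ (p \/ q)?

w1 ||- (~q -> p) /\ (p \/ q) since w1 forces both conjuncts.

Yes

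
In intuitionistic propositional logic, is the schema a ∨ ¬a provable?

No

This is the law of excluded middle, which is not intuitionistically valid.
A Kripke countermodel: worlds 0, 1; order generated by 0 ≤ 1; atoms true at each world — 0:{}; 1:{a}.
0 ⊮ a ∨ ¬a: neither disjunct is forced at 0.
0 lacks atom a, so 0 ⊮ a.
So the root 0 does not force the formula.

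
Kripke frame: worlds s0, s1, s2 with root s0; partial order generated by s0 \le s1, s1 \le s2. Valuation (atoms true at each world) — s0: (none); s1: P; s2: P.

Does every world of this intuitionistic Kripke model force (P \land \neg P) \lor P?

No

Not every world: s0 \nVdash (P \land \neg P) \lor P.
s0 \nVdash (P \land \neg P) \lor P: neither disjunct is forced at s0.
s0 \nVdash P \land \neg P since s0 fails P.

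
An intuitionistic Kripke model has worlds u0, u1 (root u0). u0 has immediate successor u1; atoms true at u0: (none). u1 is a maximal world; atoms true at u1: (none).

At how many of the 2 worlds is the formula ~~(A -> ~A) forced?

2

u0: forces it.
u1: forces it.
Worlds forcing the formula: {u0, u1}.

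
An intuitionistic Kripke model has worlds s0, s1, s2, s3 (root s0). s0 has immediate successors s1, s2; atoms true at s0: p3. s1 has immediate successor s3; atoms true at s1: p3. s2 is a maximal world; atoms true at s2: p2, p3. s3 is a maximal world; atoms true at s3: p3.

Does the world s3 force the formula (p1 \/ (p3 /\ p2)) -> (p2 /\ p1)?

Yes

s3 ||- (p1 \/ (p3 /\ p2)) -> (p2 /\ p1) vacuously: no world accessible from s3 forces the antecedent p1 \/ (p3 /\ p2).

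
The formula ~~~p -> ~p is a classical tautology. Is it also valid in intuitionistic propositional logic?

This is triple-negation reduction, which is intuitionistically derivable.
Assume ~~~p and suppose p. Then ~~p (double-negation introduction), contradicting ~~~p. So ~p.

Yes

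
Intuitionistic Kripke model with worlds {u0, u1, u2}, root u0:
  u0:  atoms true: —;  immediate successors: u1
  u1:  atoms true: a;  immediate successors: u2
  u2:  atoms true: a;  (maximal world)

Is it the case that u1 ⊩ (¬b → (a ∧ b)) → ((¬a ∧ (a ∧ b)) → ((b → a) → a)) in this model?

Yes

u1 ⊩ (¬b → (a ∧ b)) → ((¬a ∧ (a ∧ b)) → ((b → a) → a)) vacuously: no world accessible from u1 forces the antecedent ¬b → (a ∧ b).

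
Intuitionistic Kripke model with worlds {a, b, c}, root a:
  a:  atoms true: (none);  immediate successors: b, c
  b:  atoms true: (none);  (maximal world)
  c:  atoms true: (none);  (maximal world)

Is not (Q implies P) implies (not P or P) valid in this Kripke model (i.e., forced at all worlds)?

a forces not (Q implies P) implies (not P or P) vacuously: no world accessible from a forces the antecedent not (Q implies P).
Since the root a forces not (Q implies P) implies (not P or P) and forcing is persistent (monotone upward), every world forces it.

Yes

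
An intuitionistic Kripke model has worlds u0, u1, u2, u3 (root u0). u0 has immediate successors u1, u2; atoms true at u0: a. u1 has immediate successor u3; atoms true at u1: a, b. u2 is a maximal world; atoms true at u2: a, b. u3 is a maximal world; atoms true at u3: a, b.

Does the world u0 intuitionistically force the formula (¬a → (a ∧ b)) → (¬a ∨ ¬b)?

No

u0 ⊮ (¬a → (a ∧ b)) → (¬a ∨ ¬b): already at u0 itself, u0 ⊩ ¬a → (a ∧ b) but u0 ⊮ ¬a ∨ ¬b.
u0 ⊮ ¬a ∨ ¬b: neither disjunct is forced at u0.
u0 ⊮ ¬a since u0 is accessible from u0 and u0 ⊩ a.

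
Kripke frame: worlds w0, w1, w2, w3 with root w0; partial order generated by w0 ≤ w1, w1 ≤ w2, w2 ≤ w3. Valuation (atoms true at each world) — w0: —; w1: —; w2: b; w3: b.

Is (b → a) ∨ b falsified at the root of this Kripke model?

Yes

w0 ⊮ (b → a) ∨ b: neither disjunct is forced at w0.
w0 ⊮ b → a: at the accessible world w2, w2 ⊩ b but w2 ⊮ a.
w2 lacks atom a, so w2 ⊮ a.
So the root w0 does not force (b → a) ∨ b; the model is a countermodel.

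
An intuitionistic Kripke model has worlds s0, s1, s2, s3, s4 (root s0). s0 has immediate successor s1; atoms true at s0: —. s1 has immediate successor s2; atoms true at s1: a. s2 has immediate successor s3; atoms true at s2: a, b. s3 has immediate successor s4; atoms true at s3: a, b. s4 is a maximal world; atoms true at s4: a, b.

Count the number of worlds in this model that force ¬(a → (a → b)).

0

s0: does not force it — s0 ⊮ ¬(a → (a → b)) since s2 is accessible from s0 and s2 ⊩ a → (a → b).
s1: does not force it — s1 ⊮ ¬(a → (a → b)) since s2 is accessible from s1 and s2 ⊩ a → (a → b).
s2: does not force it.
s3: does not force it.
s4: does not force it.
Worlds forcing the formula: { }.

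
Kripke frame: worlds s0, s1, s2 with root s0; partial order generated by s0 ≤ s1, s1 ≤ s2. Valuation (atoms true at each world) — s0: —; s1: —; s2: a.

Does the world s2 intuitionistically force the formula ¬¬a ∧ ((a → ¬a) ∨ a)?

s2 ⊩ ¬¬a ∧ ((a → ¬a) ∨ a) since s2 forces both conjuncts.

Yes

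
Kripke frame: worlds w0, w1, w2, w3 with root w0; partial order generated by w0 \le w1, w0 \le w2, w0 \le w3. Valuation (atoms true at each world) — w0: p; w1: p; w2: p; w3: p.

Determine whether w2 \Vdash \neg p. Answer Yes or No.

No

w2 \nVdash \neg p since w2 is accessible from w2 and w2 \Vdash p.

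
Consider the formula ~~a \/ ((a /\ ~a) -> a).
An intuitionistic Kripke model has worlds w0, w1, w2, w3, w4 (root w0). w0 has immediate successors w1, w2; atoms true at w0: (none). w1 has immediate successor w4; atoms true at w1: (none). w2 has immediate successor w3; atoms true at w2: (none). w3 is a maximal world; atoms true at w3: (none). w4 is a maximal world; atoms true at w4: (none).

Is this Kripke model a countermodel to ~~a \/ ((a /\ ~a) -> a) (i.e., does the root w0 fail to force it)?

w0 ||- ~~a \/ ((a /\ ~a) -> a) via the disjunct (a /\ ~a) -> a.
So the root w0 forces ~~a \/ ((a /\ ~a) -> a); the model is not a countermodel.

No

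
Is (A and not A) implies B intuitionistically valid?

This is an instance of ex falso quodlibet, which is intuitionistically derivable.
No world can force both A and not A, so the antecedent A and not A is never forced and the implication holds vacuously at every world.

Yes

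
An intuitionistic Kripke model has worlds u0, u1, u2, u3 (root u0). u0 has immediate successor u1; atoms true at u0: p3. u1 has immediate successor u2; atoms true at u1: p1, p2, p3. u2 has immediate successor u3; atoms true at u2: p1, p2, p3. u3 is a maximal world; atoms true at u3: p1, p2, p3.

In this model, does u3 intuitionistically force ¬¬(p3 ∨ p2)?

Yes

u3 ⊩ ¬¬(p3 ∨ p2): no world accessible from u3 forces ¬(p3 ∨ p2).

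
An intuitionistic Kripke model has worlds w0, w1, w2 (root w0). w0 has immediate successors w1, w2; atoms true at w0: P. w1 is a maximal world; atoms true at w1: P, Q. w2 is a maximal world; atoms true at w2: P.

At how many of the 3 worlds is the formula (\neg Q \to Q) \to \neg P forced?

1

w0: does not force it — w0 \nVdash (\neg Q \to Q) \to \neg P: at the accessible world w1, w1 \Vdash \neg Q \to Q but w1 \nVdash \neg P.
w1: does not force it — w1 \nVdash (\neg Q \to Q) \to \neg P: already at w1 itself, w1 \Vdash \neg Q \to Q but w1 \nVdash \neg P.
w2: forces it.
Worlds forcing the formula: {w2}.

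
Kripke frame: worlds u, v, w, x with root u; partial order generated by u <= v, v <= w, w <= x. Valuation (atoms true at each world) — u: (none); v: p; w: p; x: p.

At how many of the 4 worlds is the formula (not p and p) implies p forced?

u: forces it.
v: forces it.
w: forces it.
x: forces it.
Worlds forcing the formula: {u, v, w, x}.

4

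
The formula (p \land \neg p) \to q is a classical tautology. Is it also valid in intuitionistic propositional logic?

This is an instance of ex falso quodlibet, which is intuitionistically derivable.
No world can force both p and \neg p, so the antecedent p \land \neg p is never forced and the implication holds vacuously at every world.

Yes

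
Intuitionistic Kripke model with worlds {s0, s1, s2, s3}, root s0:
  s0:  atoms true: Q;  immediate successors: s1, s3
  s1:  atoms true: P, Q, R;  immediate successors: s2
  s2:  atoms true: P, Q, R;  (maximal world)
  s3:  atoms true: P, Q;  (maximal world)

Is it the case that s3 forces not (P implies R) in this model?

s3 forces not (P implies R): no world accessible from s3 forces P implies R.

Yes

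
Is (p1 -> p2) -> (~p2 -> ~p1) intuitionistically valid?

Yes

This is the forward direction of contraposition, which is intuitionistically derivable.
Assume p1 -> p2 and ~p2. If p1 held then p2 would follow, contradicting ~p2; so ~p1.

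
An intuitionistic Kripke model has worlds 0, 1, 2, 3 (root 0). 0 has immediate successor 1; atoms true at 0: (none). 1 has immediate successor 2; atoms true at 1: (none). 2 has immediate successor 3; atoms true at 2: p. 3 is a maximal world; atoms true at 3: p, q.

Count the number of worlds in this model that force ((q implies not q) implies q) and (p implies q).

1

0: does not force it — 0 does not force ((q implies not q) implies q) and (p implies q) since 0 fails p implies q.
1: does not force it — 1 does not force ((q implies not q) implies q) and (p implies q) since 1 fails p implies q.
2: does not force it — 2 does not force ((q implies not q) implies q) and (p implies q) since 2 fails p implies q.
3: forces it.
Worlds forcing the formula: {3}.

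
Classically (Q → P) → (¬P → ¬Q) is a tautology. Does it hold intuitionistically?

This is the forward direction of contraposition, which is intuitionistically derivable.
Assume Q → P and ¬P. If Q held then P would follow, contradicting ¬P; so ¬Q.

Yes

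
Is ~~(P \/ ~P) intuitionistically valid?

Yes

This is the double negation of excluded middle, which is intuitionistically derivable.
Assuming ~(P \/ ~P): from P we'd get P \/ ~P, so ~P; but then P \/ ~P again — contradiction. Hence ~~(P \/ ~P).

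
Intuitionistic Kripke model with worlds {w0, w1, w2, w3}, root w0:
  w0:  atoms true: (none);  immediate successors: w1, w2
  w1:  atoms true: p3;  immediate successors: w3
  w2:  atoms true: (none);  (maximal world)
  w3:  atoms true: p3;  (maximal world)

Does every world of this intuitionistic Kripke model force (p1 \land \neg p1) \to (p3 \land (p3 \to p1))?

Yes

w0 \Vdash (p1 \land \neg p1) \to (p3 \land (p3 \to p1)) vacuously: no world accessible from w0 forces the antecedent p1 \land \neg p1.
Since the root w0 forces (p1 \land \neg p1) \to (p3 \land (p3 \to p1)) and forcing is persistent (monotone upward), every world forces it.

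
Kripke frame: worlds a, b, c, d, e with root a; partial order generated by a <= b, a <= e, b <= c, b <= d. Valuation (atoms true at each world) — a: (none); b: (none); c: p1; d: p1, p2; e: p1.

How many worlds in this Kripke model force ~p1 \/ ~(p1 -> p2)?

2

a: does not force it — a ||-/- ~p1 \/ ~(p1 -> p2): neither disjunct is forced at a.
b: does not force it — b ||-/- ~p1 \/ ~(p1 -> p2): neither disjunct is forced at b.
c: forces it.
d: does not force it.
e: forces it.
Worlds forcing the formula: {c, e}.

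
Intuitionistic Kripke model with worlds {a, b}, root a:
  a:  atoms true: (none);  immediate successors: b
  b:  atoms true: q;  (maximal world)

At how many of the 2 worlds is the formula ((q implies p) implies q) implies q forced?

1

a: does not force it — a does not force ((q implies p) implies q) implies q: already at a itself, a forces (q implies p) implies q but a does not force q.
b: forces it.
Worlds forcing the formula: {b}.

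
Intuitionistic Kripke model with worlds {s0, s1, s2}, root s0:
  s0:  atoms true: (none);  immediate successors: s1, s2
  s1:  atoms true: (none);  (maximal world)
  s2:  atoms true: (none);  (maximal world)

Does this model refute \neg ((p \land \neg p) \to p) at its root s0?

Yes

s0 \nVdash \neg ((p \land \neg p) \to p) since s0 is accessible from s0 and s0 \Vdash (p \land \neg p) \to p.
s0 \Vdash (p \land \neg p) \to p vacuously: no world accessible from s0 forces the antecedent p \land \neg p.
So the root s0 does not force \neg ((p \land \neg p) \to p); the model is a countermodel.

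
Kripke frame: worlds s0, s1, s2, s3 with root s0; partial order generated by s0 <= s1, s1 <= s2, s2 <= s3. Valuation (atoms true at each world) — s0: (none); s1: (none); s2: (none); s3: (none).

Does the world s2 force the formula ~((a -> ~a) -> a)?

Yes

s2 ||- ~((a -> ~a) -> a): no world accessible from s2 forces (a -> ~a) -> a.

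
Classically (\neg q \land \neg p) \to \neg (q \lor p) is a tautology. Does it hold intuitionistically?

This is a constructively valid De Morgan direction (conjunction of negations to negated disjunction), which is intuitionistically derivable.
If both \neg q and \neg p hold at a world, no accessible world forces q or forces p, so none forces q \lor p.

Yes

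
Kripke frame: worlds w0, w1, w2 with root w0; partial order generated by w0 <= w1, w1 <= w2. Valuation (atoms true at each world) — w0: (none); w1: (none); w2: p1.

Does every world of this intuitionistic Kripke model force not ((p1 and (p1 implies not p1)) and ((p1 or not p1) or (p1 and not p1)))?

Yes

w0 forces not ((p1 and (p1 implies not p1)) and ((p1 or not p1) or (p1 and not p1))): no world accessible from w0 forces (p1 and (p1 implies not p1)) and ((p1 or not p1) or (p1 and not p1)).
Since the root w0 forces not ((p1 and (p1 implies not p1)) and ((p1 or not p1) or (p1 and not p1))) and forcing is persistent (monotone upward), every world forces it.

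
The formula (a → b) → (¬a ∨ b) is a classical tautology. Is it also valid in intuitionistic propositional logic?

No

This is the material-implication-as-disjunction principle, which is not intuitionistically valid.
A Kripke countermodel: worlds 0, 1; order generated by 0 ≤ 1; atoms true at each world — 0:{}; 1:{a,b}.
0 ⊮ (a → b) → (¬a ∨ b): already at 0 itself, 0 ⊩ a → b but 0 ⊮ ¬a ∨ b.
0 ⊮ ¬a ∨ b: neither disjunct is forced at 0.
0 ⊮ ¬a since 1 is accessible from 0 and 1 ⊩ a.
So the root 0 does not force the formula.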